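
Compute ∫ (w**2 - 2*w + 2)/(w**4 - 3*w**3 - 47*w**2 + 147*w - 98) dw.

Factor the denominator: (w - 7)*(w - 2)*(w - 1)*(w + 7).
Partial-fraction decomposition: -65/(1008*(w + 7)) + 1/(48*(w - 1)) - 2/(45*(w - 2)) + 37/(420*(w - 7)).
Integrate each term: A/(w−a) contributes A·log|w−a|.

37*log(w - 7)/420 - 2*log(w - 2)/45 + log(w - 1)/48 - 65*log(w + 7)/1008 + C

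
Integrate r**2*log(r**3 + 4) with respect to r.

Let u = r**3 + 4, so du = (3*r**2) dr.
The integral becomes (1/3)·∫ log(u) du; integrate by parts with u′=log(u), dv′=du.

r**3*log(r**3 + 4)/3 - r**3/3 + 4*log(r**3 + 4)/3 + C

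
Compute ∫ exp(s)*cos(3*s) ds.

Let I denote the integral. Integrate by parts with u = cos(3*s), dv = exp(s) ds, so v = exp(s): I = exp(s)*cos(3*s) + 3·∫ exp(s)*sin(3*s) ds.
Apply parts again with u = sin(3*s), dv = exp(s) ds: ∫ exp(s)*sin(3*s) ds = exp(s)*sin(3*s) − 3·I. Substituting back brings back I: I = 3*exp(s)*sin(3*s) + exp(s)*cos(3*s) − 9·I.
Solving for I: (1 + 9)·I equals the remaining terms, so I = (1/10)·(3*exp(s)*sin(3*s) + exp(s)*cos(3*s)).

3*exp(s)*sin(3*s)/10 + exp(s)*cos(3*s)/10 + C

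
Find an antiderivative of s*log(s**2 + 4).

s**2*log(s**2 + 4)/2 - s**2/2 + 2*log(s**2 + 4) + C

Let u = s**2 + 4, so du = (2*s) ds.
The integral becomes (1/2)·∫ log(u) du; integrate by parts with u′=log(u), dv′=du.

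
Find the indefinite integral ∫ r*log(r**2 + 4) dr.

r**2*log(r**2 + 4)/2 - r**2/2 + 2*log(r**2 + 4) + C

Let u = r**2 + 4, so du = (2*r) dr.
The integral becomes (1/2)·∫ log(u) du; integrate by parts with u′=log(u), dv′=du.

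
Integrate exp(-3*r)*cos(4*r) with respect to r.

4*exp(-3*r)*sin(4*r)/25 - 3*exp(-3*r)*cos(4*r)/25 + C

Let I denote the integral. Integrate by parts with u = cos(4*r), dv = exp(-3*r) dr, so v = -exp(-3*r)/3: I = -exp(-3*r)*cos(4*r)/3 − (4/3)·∫ exp(-3*r)*sin(4*r) dr.
Apply parts again with u = sin(4*r), dv = exp(-3*r) dr: ∫ exp(-3*r)*sin(4*r) dr = -exp(-3*r)*sin(4*r)/3 + (4/3)·I. Substituting back brings back I: I = 4*exp(-3*r)*sin(4*r)/9 - exp(-3*r)*cos(4*r)/3 − (16/9)·I.
Solving for I: (1 + 16/9)·I equals the remaining terms, so I = (9/25)·(4*exp(-3*r)*sin(4*r)/9 - exp(-3*r)*cos(4*r)/3).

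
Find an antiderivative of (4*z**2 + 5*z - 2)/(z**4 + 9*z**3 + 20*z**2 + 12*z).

-log(z)/6 + 3*log(z + 1)/5 + log(z + 2)/2 - 14*log(z + 6)/15 + C

Factor the denominator: z*(z + 1)*(z + 2)*(z + 6).
Partial-fraction decomposition: -14/(15*(z + 6)) + 1/(2*(z + 2)) + 3/(5*(z + 1)) - 1/(6*z).
Integrate each term: A/(z−a) contributes A·log|z−a|.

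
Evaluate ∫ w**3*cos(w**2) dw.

w**2*sin(w**2)/2 + cos(w**2)/2 + C

Let u = w², du = 2w dw; rewrite as (1/2)∫ u^1·cos(1u) du.
Now integrate by parts 1 time.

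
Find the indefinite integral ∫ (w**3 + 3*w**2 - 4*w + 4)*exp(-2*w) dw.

Use integration by parts with u = w**3 + 3*w**2 - 4*w + 4, dv = exp(-2*w) dw, so v = -exp(-2*w)/2.
Apply parts 3 times (tabular method): alternate signs, differentiate u down to 0, integrate dv up.

(-4*w**3 - 18*w**2 - 2*w - 17)*exp(-2*w)/8 + C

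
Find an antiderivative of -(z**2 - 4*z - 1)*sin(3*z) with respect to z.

z**2*cos(3*z)/3 - 2*z*sin(3*z)/9 - 4*z*cos(3*z)/3 + 4*sin(3*z)/9 - 11*cos(3*z)/27 + C

Use integration by parts with u = z**2 - 4*z - 1, dv = -sin(3*z) dz, so v = cos(3*z)/3.
Apply parts 2 times (tabular method): alternate signs, differentiate u down to 0, integrate dv up.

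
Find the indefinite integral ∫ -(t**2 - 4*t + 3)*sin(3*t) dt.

Use integration by parts with u = t**2 - 4*t + 3, dv = -sin(3*t) dt, so v = cos(3*t)/3.
Apply parts 2 times (tabular method): alternate signs, differentiate u down to 0, integrate dv up.

t**2*cos(3*t)/3 - 2*t*sin(3*t)/9 - 4*t*cos(3*t)/3 + 4*sin(3*t)/9 + 25*cos(3*t)/27 + C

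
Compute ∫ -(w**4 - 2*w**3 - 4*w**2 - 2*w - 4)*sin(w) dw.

Use integration by parts with u = w**4 - 2*w**3 - 4*w**2 - 2*w - 4, dv = -sin(w) dw, so v = cos(w).
Apply parts 4 times (tabular method): alternate signs, differentiate u down to 0, integrate dv up.

w**4*cos(w) - 4*w**3*sin(w) - 2*w**3*cos(w) + 6*w**2*sin(w) - 16*w**2*cos(w) + 32*w*sin(w) + 10*w*cos(w) - 10*sin(w) + 28*cos(w) + C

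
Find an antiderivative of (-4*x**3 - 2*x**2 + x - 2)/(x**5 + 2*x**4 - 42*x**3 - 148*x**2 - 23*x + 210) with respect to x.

-293*log(x - 7)/1296 + 7*log(x - 1)/432 + 20*log(x + 2)/81 - 17*log(x + 3)/16 + 443*log(x + 5)/432 + C

Factor the denominator: (x - 7)*(x - 1)*(x + 2)*(x + 3)*(x + 5).
Partial-fraction decomposition: 443/(432*(x + 5)) - 17/(16*(x + 3)) + 20/(81*(x + 2)) + 7/(432*(x - 1)) - 293/(1296*(x - 7)).
Integrate each term: A/(x−a) contributes A·log|x−a|.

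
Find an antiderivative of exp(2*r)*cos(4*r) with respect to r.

exp(2*r)*sin(4*r)/5 + exp(2*r)*cos(4*r)/10 + C

Let I denote the integral. Integrate by parts with u = cos(4*r), dv = exp(2*r) dr, so v = exp(2*r)/2: I = exp(2*r)*cos(4*r)/2 + 2·∫ exp(2*r)*sin(4*r) dr.
Apply parts again with u = sin(4*r), dv = exp(2*r) dr: ∫ exp(2*r)*sin(4*r) dr = exp(2*r)*sin(4*r)/2 − 2·I. Substituting back brings back I: I = exp(2*r)*sin(4*r) + exp(2*r)*cos(4*r)/2 − 4·I.
Solving for I: (1 + 4)·I equals the remaining terms, so I = (1/5)·(exp(2*r)*sin(4*r) + exp(2*r)*cos(4*r)/2).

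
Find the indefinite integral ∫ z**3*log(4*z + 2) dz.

Use integration by parts with u = log(4*z + 2), dv = z**3 dz.
Then du = 4/(4*z + 2) dz and v = z**4/4.

z**4*log(4*z + 2)/4 - z**4/16 + z**3/24 - z**2/32 + z/32 - log(2*z + 1)/64 + C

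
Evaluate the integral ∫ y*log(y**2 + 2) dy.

Let u = y**2 + 2, so du = (2*y) dy.
The integral becomes (1/2)·∫ log(u) du; integrate by parts with u′=log(u), dv′=du.

y**2*log(y**2 + 2)/2 - y**2/2 + log(y**2 + 2) + C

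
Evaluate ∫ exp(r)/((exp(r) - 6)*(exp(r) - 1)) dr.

log(exp(r) - 6)/5 - log(exp(r) - 1)/5 + C

Let u = e^r, du = e^r dr.
The integral becomes ∫ du/((u-1)(u-6)); decompose into partial fractions.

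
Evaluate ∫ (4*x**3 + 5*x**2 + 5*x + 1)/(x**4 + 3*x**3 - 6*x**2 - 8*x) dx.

Factor the denominator: x*(x - 2)*(x + 1)*(x + 4).
Partial-fraction decomposition: 65/(24*(x + 4)) - 1/(3*(x + 1)) + 7/(4*(x - 2)) - 1/(8*x).
Integrate each term: A/(x−a) contributes A·log|x−a|.

-log(x)/8 + 7*log(x - 2)/4 - log(x + 1)/3 + 65*log(x + 4)/24 + C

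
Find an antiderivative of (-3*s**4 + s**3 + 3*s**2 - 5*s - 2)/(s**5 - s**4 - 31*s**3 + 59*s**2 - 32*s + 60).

Factor the denominator: (s - 5)*(s - 2)*(s + 6)*(s**2 + 1).
Partial-fraction decomposition: -(63*s + 29)/(481*(s**2 + 1)) - 496/(407*(s + 6)) + 1/(3*(s - 2)) - 851/(429*(s - 5)).
Integrate each term; A/(s−a) gives A·log|s−a|; the (Bs+D)/(s²+p²) term gives a log and an atan.

-851*log(s - 5)/429 + log(s - 2)/3 - 496*log(s + 6)/407 - 63*log(s**2 + 1)/962 - 29*atan(s)/481 + C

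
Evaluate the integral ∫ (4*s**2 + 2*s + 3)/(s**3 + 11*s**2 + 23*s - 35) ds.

Factor the denominator: (s - 1)*(s + 5)*(s + 7).
Partial-fraction decomposition: 185/(16*(s + 7)) - 31/(4*(s + 5)) + 3/(16*(s - 1)).
Integrate each term: A/(s−a) contributes A·log|s−a|.

3*log(s - 1)/16 - 31*log(s + 5)/4 + 185*log(s + 7)/16 + C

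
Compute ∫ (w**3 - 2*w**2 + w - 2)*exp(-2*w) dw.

Use integration by parts with u = w**3 - 2*w**2 + w - 2, dv = exp(-2*w) dw, so v = -exp(-2*w)/2.
Apply parts 3 times (tabular method): alternate signs, differentiate u down to 0, integrate dv up.

(-4*w**3 + 2*w**2 - 2*w + 7)*exp(-2*w)/8 + C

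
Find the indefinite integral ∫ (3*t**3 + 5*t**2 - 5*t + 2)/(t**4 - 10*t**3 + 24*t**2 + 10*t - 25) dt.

95*log(t - 5)/32 + 5*log(t - 1)/32 - log(t + 1)/8 - 159/(8*t - 40) + C

Factor the denominator: (t - 5)**2*(t - 1)*(t + 1).
Partial-fraction decomposition: -1/(8*(t + 1)) + 5/(32*(t - 1)) + 95/(32*(t - 5)) + 159/(8*(t - 5)**2).
Integrate each term; A/(t−a) gives A·log|t−a|; A/(t−a)² gives −A/(t−a).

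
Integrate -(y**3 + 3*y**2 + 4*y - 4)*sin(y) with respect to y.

Use integration by parts with u = y**3 + 3*y**2 + 4*y - 4, dv = -sin(y) dy, so v = cos(y).
Apply parts 3 times (tabular method): alternate signs, differentiate u down to 0, integrate dv up.

y**3*cos(y) - 3*y**2*sin(y) + 3*y**2*cos(y) - 6*y*sin(y) - 2*y*cos(y) + 2*sin(y) - 10*cos(y) + C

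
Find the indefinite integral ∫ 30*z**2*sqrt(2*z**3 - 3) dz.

Let u = 2*z**3 - 3, so du = (6*z**2) dz.
Rewriting, the integral becomes 5·∫ √u du = 5·(2/3)u^(3/2).
Substituting back, u = 2*z**3 - 3.

10*(2*z**3 - 3)**(3/2)/3 + C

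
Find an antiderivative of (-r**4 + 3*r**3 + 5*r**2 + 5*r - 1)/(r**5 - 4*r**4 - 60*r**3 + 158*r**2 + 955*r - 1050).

Factor the denominator: (r - 7)*(r - 6)*(r - 1)*(r + 5)**2.
Partial-fraction decomposition: -16405/(34848*(r + 5)) + 901/(792*(r + 5)**2) + 11/(1080*(r - 1)) + 439/(605*(r - 6)) - 1093/(864*(r - 7)).
Integrate each term; A/(r−a) gives A·log|r−a|; A/(r−a)² gives −A/(r−a).

-1093*log(r - 7)/864 + 439*log(r - 6)/605 + 11*log(r - 1)/1080 - 16405*log(r + 5)/34848 - 901/(792*r + 3960) + C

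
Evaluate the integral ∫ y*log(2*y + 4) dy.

Use integration by parts with u = log(2*y + 4), dv = y dy.
Then du = 2/(2*y + 4) dy and v = y**2/2.

y**2*log(2*y + 4)/2 - y**2/4 + y - 2*log(y + 2) + C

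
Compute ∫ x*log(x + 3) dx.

Use integration by parts with u = log(x + 3), dv = x dx.
Then du = 1/(x + 3) dx and v = x**2/2.

x**2*log(x + 3)/2 - x**2/4 + 3*x/2 - 9*log(x + 3)/2 + C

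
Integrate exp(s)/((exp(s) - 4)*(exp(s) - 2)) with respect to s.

Let u = e^s, du = e^s ds.
The integral becomes ∫ du/((u-4)(u-2)); decompose into partial fractions.

log(exp(s) - 4)/2 - log(exp(s) - 2)/2 + C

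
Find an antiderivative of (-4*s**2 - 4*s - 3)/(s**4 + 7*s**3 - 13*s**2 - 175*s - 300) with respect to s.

Factor the denominator: (s - 5)*(s + 3)*(s + 4)*(s + 5).
Partial-fraction decomposition: 83/(20*(s + 5)) - 17/(3*(s + 4)) + 27/(16*(s + 3)) - 41/(240*(s - 5)).
Integrate each term: A/(s−a) contributes A·log|s−a|.

-41*log(s - 5)/240 + 27*log(s + 3)/16 - 17*log(s + 4)/3 + 83*log(s + 5)/20 + C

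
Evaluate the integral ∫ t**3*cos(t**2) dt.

t**2*sin(t**2)/2 + cos(t**2)/2 + C

Let u = t², du = 2t dt; rewrite as (1/2)∫ u^1·cos(1u) du.
Now integrate by parts 1 time.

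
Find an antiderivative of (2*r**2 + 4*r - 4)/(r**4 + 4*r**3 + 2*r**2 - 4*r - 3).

Factor the denominator: (r - 1)*(r + 1)**2*(r + 3).
Partial-fraction decomposition: -1/(8*(r + 3)) + 3/(2*(r + 1)**2) + 1/(8*(r - 1)).
Integrate each term; A/(r−a) gives A·log|r−a|; A/(r−a)² gives −A/(r−a).

log(r - 1)/8 - log(r + 3)/8 - 3/(2*r + 2) + C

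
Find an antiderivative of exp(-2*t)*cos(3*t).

3*exp(-2*t)*sin(3*t)/13 - 2*exp(-2*t)*cos(3*t)/13 + C

Let I denote the integral. Integrate by parts with u = cos(3*t), dv = exp(-2*t) dt, so v = -exp(-2*t)/2: I = -exp(-2*t)*cos(3*t)/2 − (3/2)·∫ exp(-2*t)*sin(3*t) dt.
Apply parts again with u = sin(3*t), dv = exp(-2*t) dt: ∫ exp(-2*t)*sin(3*t) dt = -exp(-2*t)*sin(3*t)/2 + (3/2)·I. Substituting back brings back I: I = 3*exp(-2*t)*sin(3*t)/4 - exp(-2*t)*cos(3*t)/2 − (9/4)·I.
Solving for I: (1 + 9/4)·I equals the remaining terms, so I = (4/13)·(3*exp(-2*t)*sin(3*t)/4 - exp(-2*t)*cos(3*t)/2).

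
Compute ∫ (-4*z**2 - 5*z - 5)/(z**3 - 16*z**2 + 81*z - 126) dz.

Factor the denominator: (z - 7)*(z - 6)*(z - 3).
Partial-fraction decomposition: -14/(3*(z - 3)) + 179/(3*(z - 6)) - 59/(z - 7).
Integrate each term: A/(z−a) contributes A·log|z−a|.

-59*log(z - 7) + 179*log(z - 6)/3 - 14*log(z - 3)/3 + C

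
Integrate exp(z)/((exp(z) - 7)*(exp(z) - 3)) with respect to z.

Let u = e^z, du = e^z dz.
The integral becomes ∫ du/((u-7)(u-3)); decompose into partial fractions.

log(exp(z) - 7)/4 - log(exp(z) - 3)/4 + C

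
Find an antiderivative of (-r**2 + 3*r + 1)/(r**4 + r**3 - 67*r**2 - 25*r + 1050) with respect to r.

Factor the denominator: (r - 6)*(r - 5)*(r + 5)*(r + 7).
Partial-fraction decomposition: 23/(104*(r + 7)) - 39/(220*(r + 5)) + 3/(40*(r - 5)) - 17/(143*(r - 6)).
Integrate each term: A/(r−a) contributes A·log|r−a|.

-17*log(r - 6)/143 + 3*log(r - 5)/40 - 39*log(r + 5)/220 + 23*log(r + 7)/104 + C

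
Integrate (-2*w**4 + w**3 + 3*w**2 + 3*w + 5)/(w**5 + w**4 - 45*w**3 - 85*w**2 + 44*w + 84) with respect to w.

-2143*log(w - 7)/2808 - 5*log(w - 1)/126 + log(w + 1)/40 + 29*log(w + 2)/108 - 2713*log(w + 6)/1820 + C

Factor the denominator: (w - 7)*(w - 1)*(w + 1)*(w + 2)*(w + 6).
Partial-fraction decomposition: -2713/(1820*(w + 6)) + 29/(108*(w + 2)) + 1/(40*(w + 1)) - 5/(126*(w - 1)) - 2143/(2808*(w - 7)).
Integrate each term: A/(w−a) contributes A·log|w−a|.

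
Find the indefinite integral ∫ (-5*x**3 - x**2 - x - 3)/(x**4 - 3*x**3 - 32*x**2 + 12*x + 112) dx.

-1774*log(x - 7)/495 + 49*log(x - 2)/120 + 35*log(x + 2)/72 - 305*log(x + 4)/132 + C

Factor the denominator: (x - 7)*(x - 2)*(x + 2)*(x + 4).
Partial-fraction decomposition: -305/(132*(x + 4)) + 35/(72*(x + 2)) + 49/(120*(x - 2)) - 1774/(495*(x - 7)).
Integrate each term: A/(x−a) contributes A·log|x−a|.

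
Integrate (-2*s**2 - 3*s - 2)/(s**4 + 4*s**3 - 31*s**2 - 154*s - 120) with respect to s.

Factor the denominator: (s - 6)*(s + 1)*(s + 4)*(s + 5).
Partial-fraction decomposition: 37/(44*(s + 5)) - 11/(15*(s + 4)) + 1/(84*(s + 1)) - 46/(385*(s - 6)).
Integrate each term: A/(s−a) contributes A·log|s−a|.

-46*log(s - 6)/385 + log(s + 1)/84 - 11*log(s + 4)/15 + 37*log(s + 5)/44 + C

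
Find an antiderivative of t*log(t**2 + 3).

Let u = t**2 + 3, so du = (2*t) dt.
The integral becomes (1/2)·∫ log(u) du; integrate by parts with u′=log(u), dv′=du.

t**2*log(t**2 + 3)/2 - t**2/2 + 3*log(t**2 + 3)/2 + C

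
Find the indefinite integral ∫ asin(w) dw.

w*asin(w) + sqrt(-w**2 + 1) + C

Use integration by parts with u = arcsin(w), dv = dw.
Then du = 1/sqrt(-w**2 + 1) dw.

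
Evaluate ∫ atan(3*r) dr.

Use integration by parts with u = arctan(3*r), dv = dr.
Then du = 3/(9*r**2 + 1) dr.

r*atan(3*r) - log(9*r**2 + 1)/6 + C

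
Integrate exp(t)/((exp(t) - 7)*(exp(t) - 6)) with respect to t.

log(exp(t) - 7) - log(exp(t) - 6) + C

Let u = e^t, du = e^t dt.
The integral becomes ∫ du/((u-6)(u-7)); decompose into partial fractions.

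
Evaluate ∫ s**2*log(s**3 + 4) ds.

s**3*log(s**3 + 4)/3 - s**3/3 + 4*log(s**3 + 4)/3 + C

Let u = s**3 + 4, so du = (3*s**2) ds.
The integral becomes (1/3)·∫ log(u) du; integrate by parts with u′=log(u), dv′=du.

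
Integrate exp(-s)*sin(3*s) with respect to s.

-exp(-s)*sin(3*s)/10 - 3*exp(-s)*cos(3*s)/10 + C

Let I denote the integral. Integrate by parts with u = sin(3*s), dv = exp(-s) ds, so v = -exp(-s): I = -exp(-s)*sin(3*s) + 3·∫ exp(-s)*cos(3*s) ds.
Apply parts again with u = cos(3*s), dv = exp(-s) ds: ∫ exp(-s)*cos(3*s) ds = -exp(-s)*cos(3*s) − 3·I. Substituting back brings back I: I = -exp(-s)*sin(3*s) - 3*exp(-s)*cos(3*s) − 9·I.
Solving for I: (1 + 9)·I equals the remaining terms, so I = (1/10)·(-exp(-s)*sin(3*s) - 3*exp(-s)*cos(3*s)).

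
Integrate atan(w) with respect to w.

Use integration by parts with u = arctan(w), dv = dw.
Then du = 1/(w**2 + 1) dw.

w*atan(w) - log(w**2 + 1)/2 + C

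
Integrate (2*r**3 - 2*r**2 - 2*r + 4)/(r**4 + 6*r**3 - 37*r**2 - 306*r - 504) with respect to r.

Factor the denominator: (r - 7)*(r + 3)*(r + 4)*(r + 6).
Partial-fraction decomposition: 244/(39*(r + 6)) - 74/(11*(r + 4)) + 31/(15*(r + 3)) + 289/(715*(r - 7)).
Integrate each term: A/(r−a) contributes A·log|r−a|.

289*log(r - 7)/715 + 31*log(r + 3)/15 - 74*log(r + 4)/11 + 244*log(r + 6)/39 + C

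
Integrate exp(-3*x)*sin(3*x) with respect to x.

Let I denote the integral. Integrate by parts with u = sin(3*x), dv = exp(-3*x) dx, so v = -exp(-3*x)/3: I = -exp(-3*x)*sin(3*x)/3 + ∫ exp(-3*x)*cos(3*x) dx.
Apply parts again with u = cos(3*x), dv = exp(-3*x) dx: ∫ exp(-3*x)*cos(3*x) dx = -exp(-3*x)*cos(3*x)/3 − I. Substituting back brings back I: I = -exp(-3*x)*sin(3*x)/3 - exp(-3*x)*cos(3*x)/3 − I.
Solving for I: (1 + 1)·I equals the remaining terms, so I = (1/2)·(-exp(-3*x)*sin(3*x)/3 - exp(-3*x)*cos(3*x)/3).

-exp(-3*x)*sin(3*x)/6 - exp(-3*x)*cos(3*x)/6 + C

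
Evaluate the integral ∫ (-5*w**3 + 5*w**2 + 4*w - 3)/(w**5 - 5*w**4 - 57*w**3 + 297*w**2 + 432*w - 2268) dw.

-691*log(w - 6)/13689 - 3*log(w - 3)/20 - 55*log(w + 3)/648 + 1929*log(w + 7)/6760 + 293/(117*w - 702) + C

Factor the denominator: (w - 6)**2*(w - 3)*(w + 3)*(w + 7).
Partial-fraction decomposition: 1929/(6760*(w + 7)) - 55/(648*(w + 3)) - 3/(20*(w - 3)) - 691/(13689*(w - 6)) - 293/(117*(w - 6)**2).
Integrate each term; A/(w−a) gives A·log|w−a|; A/(w−a)² gives −A/(w−a).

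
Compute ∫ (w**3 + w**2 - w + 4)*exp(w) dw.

(w**3 - 2*w**2 + 3*w + 1)*exp(w) + C

Use integration by parts with u = w**3 + w**2 - w + 4, dv = exp(w) dw, so v = exp(w).
Apply parts 3 times (tabular method): alternate signs, differentiate u down to 0, integrate dv up.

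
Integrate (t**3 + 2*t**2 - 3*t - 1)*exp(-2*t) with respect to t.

(-4*t**3 - 14*t**2 - 2*t + 3)*exp(-2*t)/8 + C

Use integration by parts with u = t**3 + 2*t**2 - 3*t - 1, dv = exp(-2*t) dt, so v = -exp(-2*t)/2.
Apply parts 3 times (tabular method): alternate signs, differentiate u down to 0, integrate dv up.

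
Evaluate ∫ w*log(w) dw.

w**2*log(w)/2 - w**2/4 + C

Use integration by parts with u = log(w), dv = w dw.
Then du = 1/w dw and v = w**2/2.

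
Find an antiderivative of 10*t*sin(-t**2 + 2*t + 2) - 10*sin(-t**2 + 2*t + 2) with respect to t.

Let u = t**2 - 2*t - 2, so du = (2*t - 2) dt.
Rewriting, the integral becomes -5·∫ sin(u) du = -5·-cos(u).
Substituting back, u = t**2 - 2*t - 2.

5*cos(-t**2 + 2*t + 2) + C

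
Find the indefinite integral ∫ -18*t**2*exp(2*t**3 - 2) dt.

-3*exp(2*t**3 - 2) + C

Let u = 2*t**3 - 2, so du = (6*t**2) dt.
Rewriting, the integral becomes -3·∫ e^u du = -3·e^u.
Substituting back, u = 2*t**3 - 2.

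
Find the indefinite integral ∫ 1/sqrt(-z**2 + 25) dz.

Substitute z = 5·sin(θ), so dz = 5·cos(θ) dθ and the radical becomes sqrt(-z**2 + 25) = 5·cos(θ) by the Pythagorean identity.
Integrate the resulting trig expression in θ, then back-substitute θ = asin(z/5), sin(θ) = z/5, cos(θ) = sqrt(-z**2 + 25)/5 (absorbing any constant into C).

asin(z/5) + C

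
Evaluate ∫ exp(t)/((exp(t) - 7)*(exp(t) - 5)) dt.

log(exp(t) - 7)/2 - log(exp(t) - 5)/2 + C

Let u = e^t, du = e^t dt.
The integral becomes ∫ du/((u-7)(u-5)); decompose into partial fractions.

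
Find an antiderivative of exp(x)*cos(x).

exp(x)*sin(x)/2 + exp(x)*cos(x)/2 + C

Let I denote the integral. Integrate by parts with u = cos(x), dv = exp(x) dx, so v = exp(x): I = exp(x)*cos(x) + ∫ exp(x)*sin(x) dx.
Apply parts again with u = sin(x), dv = exp(x) dx: ∫ exp(x)*sin(x) dx = exp(x)*sin(x) − I. Substituting back brings back I: I = exp(x)*sin(x) + exp(x)*cos(x) − I.
Solving for I: (1 + 1)·I equals the remaining terms, so I = (1/2)·(exp(x)*sin(x) + exp(x)*cos(x)).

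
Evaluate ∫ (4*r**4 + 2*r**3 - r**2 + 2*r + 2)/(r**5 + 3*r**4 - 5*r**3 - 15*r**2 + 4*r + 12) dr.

41*log(r - 2)/30 - 3*log(r - 1)/8 + log(r + 1)/12 - 7*log(r + 2)/2 + 257*log(r + 3)/40 + C

Factor the denominator: (r - 2)*(r - 1)*(r + 1)*(r + 2)*(r + 3).
Partial-fraction decomposition: 257/(40*(r + 3)) - 7/(2*(r + 2)) + 1/(12*(r + 1)) - 3/(8*(r - 1)) + 41/(30*(r - 2)).
Integrate each term: A/(r−a) contributes A·log|r−a|.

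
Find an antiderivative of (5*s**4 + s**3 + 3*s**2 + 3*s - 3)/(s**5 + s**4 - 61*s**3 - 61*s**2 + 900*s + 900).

Factor the denominator: (s - 6)*(s - 5)*(s + 1)*(s + 5)*(s + 6).
Partial-fraction decomposition: 2117/(220*(s + 6)) - 3057/(440*(s + 5)) + 1/(840*(s + 1)) - 3337/(660*(s - 5)) + 2273/(308*(s - 6)).
Integrate each term: A/(s−a) contributes A·log|s−a|.

2273*log(s - 6)/308 - 3337*log(s - 5)/660 + log(s + 1)/840 - 3057*log(s + 5)/440 + 2117*log(s + 6)/220 + C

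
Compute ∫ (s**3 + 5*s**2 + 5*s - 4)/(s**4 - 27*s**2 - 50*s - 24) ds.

211*log(s - 6)/245 + 22*log(s + 1)/441 + 4*log(s + 4)/45 - 5/(21*s + 21) + C

Factor the denominator: (s - 6)*(s + 1)**2*(s + 4).
Partial-fraction decomposition: 4/(45*(s + 4)) + 22/(441*(s + 1)) + 5/(21*(s + 1)**2) + 211/(245*(s - 6)).
Integrate each term; A/(s−a) gives A·log|s−a|; A/(s−a)² gives −A/(s−a).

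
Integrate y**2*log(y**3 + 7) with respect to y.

y**3*log(y**3 + 7)/3 - y**3/3 + 7*log(y**3 + 7)/3 + C

Let u = y**3 + 7, so du = (3*y**2) dy.
The integral becomes (1/3)·∫ log(u) du; integrate by parts with u′=log(u), dv′=du.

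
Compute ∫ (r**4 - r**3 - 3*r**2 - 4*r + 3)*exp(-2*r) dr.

(-4*r**4 - 4*r**3 + 6*r**2 + 22*r - 1)*exp(-2*r)/8 + C

Use integration by parts with u = r**4 - r**3 - 3*r**2 - 4*r + 3, dv = exp(-2*r) dr, so v = -exp(-2*r)/2.
Apply parts 4 times (tabular method): alternate signs, differentiate u down to 0, integrate dv up.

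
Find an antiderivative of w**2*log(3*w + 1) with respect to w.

Use integration by parts with u = log(3*w + 1), dv = w**2 dw.
Then du = 3/(3*w + 1) dw and v = w**3/3.

w**3*log(3*w + 1)/3 - w**3/9 + w**2/18 - w/27 + log(3*w + 1)/81 + C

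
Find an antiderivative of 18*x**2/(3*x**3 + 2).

Let u = 3*x**3 + 2, so du = (9*x**2) dx.
Rewriting, the integral becomes 2·∫ 1/u du = 2·log(u).
Substituting back, u = 3*x**3 + 2.

2*log(3*x**3 + 2) + C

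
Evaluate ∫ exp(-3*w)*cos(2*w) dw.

Let I denote the integral. Integrate by parts with u = cos(2*w), dv = exp(-3*w) dw, so v = -exp(-3*w)/3: I = -exp(-3*w)*cos(2*w)/3 − (2/3)·∫ exp(-3*w)*sin(2*w) dw.
Apply parts again with u = sin(2*w), dv = exp(-3*w) dw: ∫ exp(-3*w)*sin(2*w) dw = -exp(-3*w)*sin(2*w)/3 + (2/3)·I. Substituting back brings back I: I = 2*exp(-3*w)*sin(2*w)/9 - exp(-3*w)*cos(2*w)/3 − (4/9)·I.
Solving for I: (1 + 4/9)·I equals the remaining terms, so I = (9/13)·(2*exp(-3*w)*sin(2*w)/9 - exp(-3*w)*cos(2*w)/3).

2*exp(-3*w)*sin(2*w)/13 - 3*exp(-3*w)*cos(2*w)/13 + C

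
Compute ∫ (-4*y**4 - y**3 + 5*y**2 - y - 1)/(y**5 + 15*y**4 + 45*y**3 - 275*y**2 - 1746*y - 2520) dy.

-1253*log(y - 5)/4752 + 125*log(y + 3)/48 - 877*log(y + 4)/54 + 4783*log(y + 6)/66 - 4505*log(y + 7)/72 + C

Factor the denominator: (y - 5)*(y + 3)*(y + 4)*(y + 6)*(y + 7).
Partial-fraction decomposition: -4505/(72*(y + 7)) + 4783/(66*(y + 6)) - 877/(54*(y + 4)) + 125/(48*(y + 3)) - 1253/(4752*(y - 5)).
Integrate each term: A/(y−a) contributes A·log|y−a|.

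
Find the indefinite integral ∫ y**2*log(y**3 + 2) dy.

y**3*log(y**3 + 2)/3 - y**3/3 + 2*log(y**3 + 2)/3 + C

Let u = y**3 + 2, so du = (3*y**2) dy.
The integral becomes (1/3)·∫ log(u) du; integrate by parts with u′=log(u), dv′=du.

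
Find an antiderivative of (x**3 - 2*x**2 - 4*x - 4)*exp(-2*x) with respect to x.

(-4*x**3 + 2*x**2 + 18*x + 25)*exp(-2*x)/8 + C

Use integration by parts with u = x**3 - 2*x**2 - 4*x - 4, dv = exp(-2*x) dx, so v = -exp(-2*x)/2.
Apply parts 3 times (tabular method): alternate signs, differentiate u down to 0, integrate dv up.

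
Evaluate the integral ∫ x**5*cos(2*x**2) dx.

x**4*sin(2*x**2)/4 + x**2*cos(2*x**2)/4 - sin(2*x**2)/8 + C

Let u = x², du = 2x dx; rewrite as (1/2)∫ u^2·cos(2u) du.
Now integrate by parts 2 times.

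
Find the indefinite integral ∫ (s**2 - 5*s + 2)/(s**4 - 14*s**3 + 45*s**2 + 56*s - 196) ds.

Factor the denominator: (s - 7)**2*(s - 2)*(s + 2).
Partial-fraction decomposition: -4/(81*(s + 2)) - 1/(25*(s - 2)) + 181/(2025*(s - 7)) + 16/(45*(s - 7)**2).
Integrate each term; A/(s−a) gives A·log|s−a|; A/(s−a)² gives −A/(s−a).

181*log(s - 7)/2025 - log(s - 2)/25 - 4*log(s + 2)/81 - 16/(45*s - 315) + C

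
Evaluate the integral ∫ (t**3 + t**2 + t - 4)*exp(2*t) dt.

Use integration by parts with u = t**3 + t**2 + t - 4, dv = exp(2*t) dt, so v = exp(2*t)/2.
Apply parts 3 times (tabular method): alternate signs, differentiate u down to 0, integrate dv up.

(4*t**3 - 2*t**2 + 6*t - 19)*exp(2*t)/8 + C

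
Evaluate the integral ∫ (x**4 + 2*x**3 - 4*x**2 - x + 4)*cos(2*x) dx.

x**4*sin(2*x)/2 + x**3*sin(2*x) + x**3*cos(2*x) - 7*x**2*sin(2*x)/2 + 3*x**2*cos(2*x)/2 - 2*x*sin(2*x) - 7*x*cos(2*x)/2 + 15*sin(2*x)/4 - cos(2*x) + C

Use integration by parts with u = x**4 + 2*x**3 - 4*x**2 - x + 4, dv = cos(2*x) dx, so v = sin(2*x)/2.
Apply parts 4 times (tabular method): alternate signs, differentiate u down to 0, integrate dv up.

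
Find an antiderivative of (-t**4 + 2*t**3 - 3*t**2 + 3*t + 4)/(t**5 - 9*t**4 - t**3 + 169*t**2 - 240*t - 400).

Factor the denominator: (t - 5)**2*(t - 4)*(t + 1)*(t + 4).
Partial-fraction decomposition: -55/(243*(t + 4)) + 1/(108*(t + 1)) - 4/(t - 4) + 3127/(972*(t - 5)) - 431/(54*(t - 5)**2).
Integrate each term; A/(t−a) gives A·log|t−a|; A/(t−a)² gives −A/(t−a).

3127*log(t - 5)/972 - 4*log(t - 4) + log(t + 1)/108 - 55*log(t + 4)/243 + 431/(54*t - 270) + C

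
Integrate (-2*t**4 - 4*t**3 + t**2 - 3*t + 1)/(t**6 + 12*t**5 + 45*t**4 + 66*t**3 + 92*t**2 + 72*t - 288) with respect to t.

-log(t - 1)/100 + 35*log(t + 3)/156 - 227*log(t + 4)/200 + 239*log(t + 6)/240 - 391*log(t**2 + 4)/10400 + 307*atan(t/2)/5200 + C

Factor the denominator: (t - 1)*(t + 3)*(t + 4)*(t + 6)*(t**2 + 4).
Partial-fraction decomposition: -(391*t - 614)/(5200*(t**2 + 4)) + 239/(240*(t + 6)) - 227/(200*(t + 4)) + 35/(156*(t + 3)) - 1/(100*(t - 1)).
Integrate each term; A/(t−a) gives A·log|t−a|; the (Bt+D)/(t²+p²) term gives a log and an atan.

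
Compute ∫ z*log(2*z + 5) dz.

Use integration by parts with u = log(2*z + 5), dv = z dz.
Then du = 2/(2*z + 5) dz and v = z**2/2.

z**2*log(2*z + 5)/2 - z**2/4 + 5*z/4 - 25*log(2*z + 5)/8 + C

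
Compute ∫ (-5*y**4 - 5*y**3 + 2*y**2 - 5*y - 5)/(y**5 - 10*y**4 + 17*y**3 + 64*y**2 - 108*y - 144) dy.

-7523*log(y - 6)/336 + 531*log(y - 4)/20 - 271*log(y - 3)/30 - log(y + 1)/70 - 9*log(y + 2)/80 + C

Factor the denominator: (y - 6)*(y - 4)*(y - 3)*(y + 1)*(y + 2).
Partial-fraction decomposition: -9/(80*(y + 2)) - 1/(70*(y + 1)) - 271/(30*(y - 3)) + 531/(20*(y - 4)) - 7523/(336*(y - 6)).
Integrate each term: A/(y−a) contributes A·log|y−a|.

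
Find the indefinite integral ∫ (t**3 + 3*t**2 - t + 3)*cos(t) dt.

Use integration by parts with u = t**3 + 3*t**2 - t + 3, dv = cos(t) dt, so v = sin(t).
Apply parts 3 times (tabular method): alternate signs, differentiate u down to 0, integrate dv up.

t**3*sin(t) + 3*t**2*sin(t) + 3*t**2*cos(t) - 7*t*sin(t) + 6*t*cos(t) - 3*sin(t) - 7*cos(t) + C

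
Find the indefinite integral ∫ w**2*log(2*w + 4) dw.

Use integration by parts with u = log(2*w + 4), dv = w**2 dw.
Then du = 2/(2*w + 4) dw and v = w**3/3.

w**3*log(2*w + 4)/3 - w**3/9 + w**2/3 - 4*w/3 + 8*log(w + 2)/3 + C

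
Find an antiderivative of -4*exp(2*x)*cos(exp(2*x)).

Let u = exp(2*x), so du = (2*exp(2*x)) dx.
Rewriting, the integral becomes -2·∫ cos(u) du = -2·sin(u).
Substituting back, u = exp(2*x).

-2*sin(exp(2*x)) + C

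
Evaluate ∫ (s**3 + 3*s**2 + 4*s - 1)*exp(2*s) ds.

(4*s**3 + 6*s**2 + 10*s - 9)*exp(2*s)/8 + C

Use integration by parts with u = s**3 + 3*s**2 + 4*s - 1, dv = exp(2*s) ds, so v = exp(2*s)/2.
Apply parts 3 times (tabular method): alternate signs, differentiate u down to 0, integrate dv up.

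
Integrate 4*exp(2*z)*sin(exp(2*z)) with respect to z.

Let u = exp(2*z), so du = (2*exp(2*z)) dz.
Rewriting, the integral becomes 2·∫ sin(u) du = 2·-cos(u).
Substituting back, u = exp(2*z).

-2*cos(exp(2*z)) + C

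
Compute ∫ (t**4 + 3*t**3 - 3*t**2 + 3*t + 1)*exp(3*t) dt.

(27*t**4 + 45*t**3 - 126*t**2 + 165*t - 28)*exp(3*t)/81 + C

Use integration by parts with u = t**4 + 3*t**3 - 3*t**2 + 3*t + 1, dv = exp(3*t) dt, so v = exp(3*t)/3.
Apply parts 4 times (tabular method): alternate signs, differentiate u down to 0, integrate dv up.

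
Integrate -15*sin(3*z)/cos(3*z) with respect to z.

5*log(cos(3*z)) + C

Let u = cos(3*z), so du = (-3*sin(3*z)) dz.
Rewriting, the integral becomes 5·∫ 1/u du = 5·log(u).
Substituting back, u = cos(3*z).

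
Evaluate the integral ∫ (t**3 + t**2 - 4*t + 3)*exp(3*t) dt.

(3*t**3 - 12*t + 13)*exp(3*t)/9 + C

Use integration by parts with u = t**3 + t**2 - 4*t + 3, dv = exp(3*t) dt, so v = exp(3*t)/3.
Apply parts 3 times (tabular method): alternate signs, differentiate u down to 0, integrate dv up.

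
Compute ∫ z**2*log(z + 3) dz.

Use integration by parts with u = log(z + 3), dv = z**2 dz.
Then du = 1/(z + 3) dz and v = z**3/3.

z**3*log(z + 3)/3 - z**3/9 + z**2/2 - 3*z + 9*log(z + 3) + C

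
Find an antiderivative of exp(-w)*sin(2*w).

-exp(-w)*sin(2*w)/5 - 2*exp(-w)*cos(2*w)/5 + C

Let I denote the integral. Integrate by parts with u = sin(2*w), dv = exp(-w) dw, so v = -exp(-w): I = -exp(-w)*sin(2*w) + 2·∫ exp(-w)*cos(2*w) dw.
Apply parts again with u = cos(2*w), dv = exp(-w) dw: ∫ exp(-w)*cos(2*w) dw = -exp(-w)*cos(2*w) − 2·I. Substituting back brings back I: I = -exp(-w)*sin(2*w) - 2*exp(-w)*cos(2*w) − 4·I.
Solving for I: (1 + 4)·I equals the remaining terms, so I = (1/5)·(-exp(-w)*sin(2*w) - 2*exp(-w)*cos(2*w)).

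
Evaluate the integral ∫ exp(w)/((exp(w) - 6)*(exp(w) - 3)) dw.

log(exp(w) - 6)/3 - log(exp(w) - 3)/3 + C

Let u = e^w, du = e^w dw.
The integral becomes ∫ du/((u-6)(u-3)); decompose into partial fractions.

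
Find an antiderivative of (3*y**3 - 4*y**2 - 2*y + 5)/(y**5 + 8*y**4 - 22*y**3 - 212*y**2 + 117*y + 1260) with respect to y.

Factor the denominator: (y - 4)*(y - 3)*(y + 3)*(y + 5)*(y + 7).
Partial-fraction decomposition: -603/(440*(y + 7)) + 115/(72*(y + 5)) - 53/(168*(y + 3)) - 11/(120*(y - 3)) + 125/(693*(y - 4)).
Integrate each term: A/(y−a) contributes A·log|y−a|.

125*log(y - 4)/693 - 11*log(y - 3)/120 - 53*log(y + 3)/168 + 115*log(y + 5)/72 - 603*log(y + 7)/440 + C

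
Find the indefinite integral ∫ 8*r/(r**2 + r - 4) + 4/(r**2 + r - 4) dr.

Let u = r**2 + r - 4, so du = (2*r + 1) dr.
Rewriting, the integral becomes 4·∫ 1/u du = 4·log(u).
Substituting back, u = r**2 + r - 4.

4*log(r**2 + r - 4) + C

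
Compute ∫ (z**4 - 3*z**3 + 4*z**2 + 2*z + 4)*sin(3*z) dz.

Use integration by parts with u = z**4 - 3*z**3 + 4*z**2 + 2*z + 4, dv = sin(3*z) dz, so v = -cos(3*z)/3.
Apply parts 4 times (tabular method): alternate signs, differentiate u down to 0, integrate dv up.

-z**4*cos(3*z)/3 + 4*z**3*sin(3*z)/9 + z**3*cos(3*z) - z**2*sin(3*z) - 8*z**2*cos(3*z)/9 + 16*z*sin(3*z)/27 - 4*z*cos(3*z)/3 + 4*sin(3*z)/9 - 92*cos(3*z)/81 + C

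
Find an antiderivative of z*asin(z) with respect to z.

Use integration by parts with u = arcsin(z), dv = z dz.
Then du = 1/sqrt(-z**2 + 1) dz.

z**2*asin(z)/2 + z*sqrt(-z**2 + 1)/4 - asin(z)/4 + C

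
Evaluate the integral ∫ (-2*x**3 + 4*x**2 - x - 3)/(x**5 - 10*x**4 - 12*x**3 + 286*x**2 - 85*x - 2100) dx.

Factor the denominator: (x - 7)*(x - 5)**2*(x + 3)*(x + 4).
Partial-fraction decomposition: 193/(891*(x + 4)) - 9/(64*(x + 3)) + 5497/(5184*(x - 5)) + 79/(72*(x - 5)**2) - 25/(22*(x - 7)).
Integrate each term; A/(x−a) gives A·log|x−a|; A/(x−a)² gives −A/(x−a).

-25*log(x - 7)/22 + 5497*log(x - 5)/5184 - 9*log(x + 3)/64 + 193*log(x + 4)/891 - 79/(72*x - 360) + C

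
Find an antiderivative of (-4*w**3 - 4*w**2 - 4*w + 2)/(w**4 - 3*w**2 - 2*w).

Factor the denominator: w*(w - 2)*(w + 1)**2.
Partial-fraction decomposition: 2/(w + 1)**2 - 3/(w - 2) - 1/w.
Integrate each term; A/(w−a) gives A·log|w−a|; A/(w−a)² gives −A/(w−a).

-log(w) - 3*log(w - 2) - 2/(w + 1) + C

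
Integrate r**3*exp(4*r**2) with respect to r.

Let u = r², du = 2r dr; rewrite as (1/2)∫ u^1·exp(4u) du.
Now integrate by parts 1 time.

(4*r**2 - 1)*exp(4*r**2)/32 + C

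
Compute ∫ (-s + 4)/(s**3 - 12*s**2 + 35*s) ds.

4*log(s)/35 - 3*log(s - 7)/14 + log(s - 5)/10 + C

Factor the denominator: s*(s - 7)*(s - 5).
Partial-fraction decomposition: 1/(10*(s - 5)) - 3/(14*(s - 7)) + 4/(35*s).
Integrate each term: A/(s−a) contributes A·log|s−a|.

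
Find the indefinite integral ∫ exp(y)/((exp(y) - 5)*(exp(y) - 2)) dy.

log(exp(y) - 5)/3 - log(exp(y) - 2)/3 + C

Let u = e^y, du = e^y dy.
The integral becomes ∫ du/((u-2)(u-5)); decompose into partial fractions.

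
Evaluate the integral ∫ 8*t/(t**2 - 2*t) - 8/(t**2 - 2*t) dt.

4*log(t**2 - 2*t) + C

Let u = t**2 - 2*t, so du = (2*t - 2) dt.
Rewriting, the integral becomes 4·∫ 1/u du = 4·log(u).
Substituting back, u = t**2 - 2*t.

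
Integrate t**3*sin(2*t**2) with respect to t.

-t**2*cos(2*t**2)/4 + sin(2*t**2)/8 + C

Let u = t², du = 2t dt; rewrite as (1/2)∫ u^1·sin(2u) du.
Now integrate by parts 1 time.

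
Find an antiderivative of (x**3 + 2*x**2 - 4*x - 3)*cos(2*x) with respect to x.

x**3*sin(2*x)/2 + x**2*sin(2*x) + 3*x**2*cos(2*x)/4 - 11*x*sin(2*x)/4 + x*cos(2*x) - 2*sin(2*x) - 11*cos(2*x)/8 + C

Use integration by parts with u = x**3 + 2*x**2 - 4*x - 3, dv = cos(2*x) dx, so v = sin(2*x)/2.
Apply parts 3 times (tabular method): alternate signs, differentiate u down to 0, integrate dv up.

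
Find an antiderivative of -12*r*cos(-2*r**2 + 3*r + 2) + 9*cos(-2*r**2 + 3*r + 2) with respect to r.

Let u = 2*r**2 - 3*r - 2, so du = (4*r - 3) dr.
Rewriting, the integral becomes -3·∫ cos(u) du = -3·sin(u).
Substituting back, u = 2*r**2 - 3*r - 2.

3*sin(-2*r**2 + 3*r + 2) + C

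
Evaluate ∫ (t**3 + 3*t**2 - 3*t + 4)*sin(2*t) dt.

-t**3*cos(2*t)/2 + 3*t**2*sin(2*t)/4 - 3*t**2*cos(2*t)/2 + 3*t*sin(2*t)/2 + 9*t*cos(2*t)/4 - 9*sin(2*t)/8 - 5*cos(2*t)/4 + C

Use integration by parts with u = t**3 + 3*t**2 - 3*t + 4, dv = sin(2*t) dt, so v = -cos(2*t)/2.
Apply parts 3 times (tabular method): alternate signs, differentiate u down to 0, integrate dv up.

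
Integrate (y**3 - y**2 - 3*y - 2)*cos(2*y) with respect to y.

y**3*sin(2*y)/2 - y**2*sin(2*y)/2 + 3*y**2*cos(2*y)/4 - 9*y*sin(2*y)/4 - y*cos(2*y)/2 - 3*sin(2*y)/4 - 9*cos(2*y)/8 + C

Use integration by parts with u = y**3 - y**2 - 3*y - 2, dv = cos(2*y) dy, so v = sin(2*y)/2.
Apply parts 3 times (tabular method): alternate signs, differentiate u down to 0, integrate dv up.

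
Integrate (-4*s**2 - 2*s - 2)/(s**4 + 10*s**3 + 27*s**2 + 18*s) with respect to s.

-log(s)/9 + 2*log(s + 1)/5 - 16*log(s + 3)/9 + 67*log(s + 6)/45 + C

Factor the denominator: s*(s + 1)*(s + 3)*(s + 6).
Partial-fraction decomposition: 67/(45*(s + 6)) - 16/(9*(s + 3)) + 2/(5*(s + 1)) - 1/(9*s).
Integrate each term: A/(s−a) contributes A·log|s−a|.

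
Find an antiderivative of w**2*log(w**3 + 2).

Let u = w**3 + 2, so du = (3*w**2) dw.
The integral becomes (1/3)·∫ log(u) du; integrate by parts with u′=log(u), dv′=du.

w**3*log(w**3 + 2)/3 - w**3/3 + 2*log(w**3 + 2)/3 + C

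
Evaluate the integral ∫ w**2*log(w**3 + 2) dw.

Let u = w**3 + 2, so du = (3*w**2) dw.
The integral becomes (1/3)·∫ log(u) du; integrate by parts with u′=log(u), dv′=du.

w**3*log(w**3 + 2)/3 - w**3/3 + 2*log(w**3 + 2)/3 + C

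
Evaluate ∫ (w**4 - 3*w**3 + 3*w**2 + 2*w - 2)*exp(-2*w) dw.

Use integration by parts with u = w**4 - 3*w**3 + 3*w**2 + 2*w - 2, dv = exp(-2*w) dw, so v = -exp(-2*w)/2.
Apply parts 4 times (tabular method): alternate signs, differentiate u down to 0, integrate dv up.

(-4*w**4 + 4*w**3 - 6*w**2 - 14*w + 1)*exp(-2*w)/8 + C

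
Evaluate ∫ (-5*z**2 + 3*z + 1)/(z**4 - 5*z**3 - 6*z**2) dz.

-13*log(z)/36 - 23*log(z - 6)/36 + log(z + 1) + 1/(6*z) + C

Factor the denominator: z**2*(z - 6)*(z + 1).
Partial-fraction decomposition: 1/(z + 1) - 23/(36*(z - 6)) - 13/(36*z) - 1/(6*z**2).
Integrate each term; A/(z−a) gives A·log|z−a|; A/(z−a)² gives −A/(z−a).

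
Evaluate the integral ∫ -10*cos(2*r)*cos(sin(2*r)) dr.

Let u = sin(2*r), so du = (2*cos(2*r)) dr.
Rewriting, the integral becomes -5·∫ cos(u) du = -5·sin(u).
Substituting back, u = sin(2*r).

-5*sin(sin(2*r)) + C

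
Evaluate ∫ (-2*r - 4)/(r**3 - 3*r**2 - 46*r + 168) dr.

Factor the denominator: (r - 6)*(r - 4)*(r + 7).
Partial-fraction decomposition: 10/(143*(r + 7)) + 6/(11*(r - 4)) - 8/(13*(r - 6)).
Integrate each term: A/(r−a) contributes A·log|r−a|.

-8*log(r - 6)/13 + 6*log(r - 4)/11 + 10*log(r + 7)/143 + C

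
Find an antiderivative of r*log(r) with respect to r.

Use integration by parts with u = log(r), dv = r dr.
Then du = 1/r dr and v = r**2/2.

r**2*log(r)/2 - r**2/4 + C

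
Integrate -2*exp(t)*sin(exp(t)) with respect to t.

Let u = exp(t), so du = (exp(t)) dt.
Rewriting, the integral becomes -2·∫ sin(u) du = -2·-cos(u).
Substituting back, u = exp(t).

2*cos(exp(t)) + C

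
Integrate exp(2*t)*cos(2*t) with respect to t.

Let I denote the integral. Integrate by parts with u = cos(2*t), dv = exp(2*t) dt, so v = exp(2*t)/2: I = exp(2*t)*cos(2*t)/2 + ∫ exp(2*t)*sin(2*t) dt.
Apply parts again with u = sin(2*t), dv = exp(2*t) dt: ∫ exp(2*t)*sin(2*t) dt = exp(2*t)*sin(2*t)/2 − I. Substituting back brings back I: I = exp(2*t)*sin(2*t)/2 + exp(2*t)*cos(2*t)/2 − I.
Solving for I: (1 + 1)·I equals the remaining terms, so I = (1/2)·(exp(2*t)*sin(2*t)/2 + exp(2*t)*cos(2*t)/2).

exp(2*t)*sin(2*t)/4 + exp(2*t)*cos(2*t)/4 + C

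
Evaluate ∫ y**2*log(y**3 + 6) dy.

y**3*log(y**3 + 6)/3 - y**3/3 + 2*log(y**3 + 6) + C

Let u = y**3 + 6, so du = (3*y**2) dy.
The integral becomes (1/3)·∫ log(u) du; integrate by parts with u′=log(u), dv′=du.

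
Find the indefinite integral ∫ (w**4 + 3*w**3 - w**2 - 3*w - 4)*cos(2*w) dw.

Use integration by parts with u = w**4 + 3*w**3 - w**2 - 3*w - 4, dv = cos(2*w) dw, so v = sin(2*w)/2.
Apply parts 4 times (tabular method): alternate signs, differentiate u down to 0, integrate dv up.

w**4*sin(2*w)/2 + 3*w**3*sin(2*w)/2 + w**3*cos(2*w) - 2*w**2*sin(2*w) + 9*w**2*cos(2*w)/4 - 15*w*sin(2*w)/4 - 2*w*cos(2*w) - sin(2*w) - 15*cos(2*w)/8 + C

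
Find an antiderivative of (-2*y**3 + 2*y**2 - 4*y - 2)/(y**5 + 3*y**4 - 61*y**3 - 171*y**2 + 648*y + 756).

-309*log(y - 7)/2704 + 25*log(y - 3)/648 + 3*log(y + 1)/400 + 23338*log(y + 6)/342225 + 526/(585*y + 3510) + C

Factor the denominator: (y - 7)*(y - 3)*(y + 1)*(y + 6)**2.
Partial-fraction decomposition: 23338/(342225*(y + 6)) - 526/(585*(y + 6)**2) + 3/(400*(y + 1)) + 25/(648*(y - 3)) - 309/(2704*(y - 7)).
Integrate each term; A/(y−a) gives A·log|y−a|; A/(y−a)² gives −A/(y−a).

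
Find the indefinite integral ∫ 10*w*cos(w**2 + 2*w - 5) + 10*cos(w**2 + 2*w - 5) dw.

Let u = w**2 + 2*w - 5, so du = (2*w + 2) dw.
Rewriting, the integral becomes 5·∫ cos(u) du = 5·sin(u).
Substituting back, u = w**2 + 2*w - 5.

5*sin(w**2 + 2*w - 5) + C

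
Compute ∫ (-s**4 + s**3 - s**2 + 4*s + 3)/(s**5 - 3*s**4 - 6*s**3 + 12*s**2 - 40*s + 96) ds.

-27*log(s - 4)/40 + log(s - 2)/80 - 18*log(s + 3)/65 - 63*log(s**2 + 4)/2080 - 81*atan(s/2)/1040 + C

Factor the denominator: (s - 4)*(s - 2)*(s + 3)*(s**2 + 4).
Partial-fraction decomposition: -9*(7*s + 18)/(1040*(s**2 + 4)) - 18/(65*(s + 3)) + 1/(80*(s - 2)) - 27/(40*(s - 4)).
Integrate each term; A/(s−a) gives A·log|s−a|; the (Bs+D)/(s²+p²) term gives a log and an atan.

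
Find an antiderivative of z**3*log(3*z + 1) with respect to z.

Use integration by parts with u = log(3*z + 1), dv = z**3 dz.
Then du = 3/(3*z + 1) dz and v = z**4/4.

z**4*log(3*z + 1)/4 - z**4/16 + z**3/36 - z**2/72 + z/108 - log(3*z + 1)/324 + C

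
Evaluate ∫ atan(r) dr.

r*atan(r) - log(r**2 + 1)/2 + C

Use integration by parts with u = arctan(r), dv = dr.
Then du = 1/(r**2 + 1) dr.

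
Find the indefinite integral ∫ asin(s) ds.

s*asin(s) + sqrt(-s**2 + 1) + C

Use integration by parts with u = arcsin(s), dv = ds.
Then du = 1/sqrt(-s**2 + 1) ds.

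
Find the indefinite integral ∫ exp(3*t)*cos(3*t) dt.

Let I denote the integral. Integrate by parts with u = cos(3*t), dv = exp(3*t) dt, so v = exp(3*t)/3: I = exp(3*t)*cos(3*t)/3 + ∫ exp(3*t)*sin(3*t) dt.
Apply parts again with u = sin(3*t), dv = exp(3*t) dt: ∫ exp(3*t)*sin(3*t) dt = exp(3*t)*sin(3*t)/3 − I. Substituting back brings back I: I = exp(3*t)*sin(3*t)/3 + exp(3*t)*cos(3*t)/3 − I.
Solving for I: (1 + 1)·I equals the remaining terms, so I = (1/2)·(exp(3*t)*sin(3*t)/3 + exp(3*t)*cos(3*t)/3).

exp(3*t)*sin(3*t)/6 + exp(3*t)*cos(3*t)/6 + C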